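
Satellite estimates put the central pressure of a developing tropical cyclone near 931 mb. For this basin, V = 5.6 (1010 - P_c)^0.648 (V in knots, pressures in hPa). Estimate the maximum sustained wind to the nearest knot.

ΔP = 1010 − 931 = 79 mb.
79^0.648 ≈ 16.969.
V ≈ 5.6 × 16.969 ≈ 95.0 kt.

95 kt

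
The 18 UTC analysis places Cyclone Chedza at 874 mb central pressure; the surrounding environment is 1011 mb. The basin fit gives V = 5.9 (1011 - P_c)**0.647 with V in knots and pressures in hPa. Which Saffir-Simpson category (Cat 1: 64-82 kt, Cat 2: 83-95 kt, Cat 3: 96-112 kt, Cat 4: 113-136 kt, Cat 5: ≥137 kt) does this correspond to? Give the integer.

ΔP = 1011 − 874 = 137 mb.
V ≈ 5.9 × 137^0.647 = 5.9 × 24.12 ≈ 142 kt.
142 kt falls in the Category 5 band.

5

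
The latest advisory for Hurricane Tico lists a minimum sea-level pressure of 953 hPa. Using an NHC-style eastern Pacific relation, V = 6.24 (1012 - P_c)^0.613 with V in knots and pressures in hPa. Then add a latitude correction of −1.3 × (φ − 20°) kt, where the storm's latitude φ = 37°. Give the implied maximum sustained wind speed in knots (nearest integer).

54 kt

ΔP = 1012 − 953 = 59 hPa.
59^0.613 ≈ 12.177.
V ≈ 6.24 × 12.177 ≈ 76.0 kt.
Latitude correction: −1.3 × (37 − 20) = -22.1 kt.
Corrected V ≈ 53.9 kt → 54 kt.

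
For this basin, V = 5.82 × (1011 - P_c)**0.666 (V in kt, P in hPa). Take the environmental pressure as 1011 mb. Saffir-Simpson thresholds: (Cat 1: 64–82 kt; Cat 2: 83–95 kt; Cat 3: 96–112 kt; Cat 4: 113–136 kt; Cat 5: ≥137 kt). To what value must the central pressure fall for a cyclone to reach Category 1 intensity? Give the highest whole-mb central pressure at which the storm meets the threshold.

974 mb

Category 1 begins at V = 64 kt.
Required ΔP = (64/5.82)^(1/0.666) = 10.997^1.502 ≈ 36.60 mb.
P_c ≤ 1011 − 36.60 = 974.40, so the highest integer P_c is 974 mb.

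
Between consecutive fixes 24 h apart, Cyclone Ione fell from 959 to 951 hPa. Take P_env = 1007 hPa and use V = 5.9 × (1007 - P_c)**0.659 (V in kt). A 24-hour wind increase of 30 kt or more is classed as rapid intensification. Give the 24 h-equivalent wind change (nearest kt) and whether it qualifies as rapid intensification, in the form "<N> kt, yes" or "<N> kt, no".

8 kt, no

V₁: ΔP = 48, V ≈ 5.9 × 48^0.659 ≈ 75.65 kt.
V₂: ΔP = 56, V ≈ 5.9 × 56^0.659 ≈ 83.74 kt.
ΔV over 24 h = 8.09 kt → 24 h equivalent = 8.09 × 24/24 ≈ 8.09 kt.
8 kt < 30 kt ⇒ not rapid intensification.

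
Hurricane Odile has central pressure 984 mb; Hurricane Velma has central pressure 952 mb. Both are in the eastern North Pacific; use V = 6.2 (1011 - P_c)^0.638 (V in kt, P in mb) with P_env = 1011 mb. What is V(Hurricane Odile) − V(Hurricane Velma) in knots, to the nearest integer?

Hurricane Odile: ΔP = 27; V ≈ 6.2 × 27^0.638 ≈ 50.77 kt.
Hurricane Velma: ΔP = 59; V ≈ 6.2 × 59^0.638 ≈ 83.60 kt.
Difference ≈ 50.77 − 83.60 = -32.83 → -33 kt.

-33 kt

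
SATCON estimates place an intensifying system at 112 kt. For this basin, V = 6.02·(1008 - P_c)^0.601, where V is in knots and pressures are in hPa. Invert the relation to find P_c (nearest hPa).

878 hPa

ΔP = (V / 6.02)^(1/0.601) = (112/6.02)^1.664.
112/6.02 = 18.605; 18.605^1.664 ≈ 129.57 hPa.
P_c = 1008 − 129.57 = 878.43 ≈ 878 hPa.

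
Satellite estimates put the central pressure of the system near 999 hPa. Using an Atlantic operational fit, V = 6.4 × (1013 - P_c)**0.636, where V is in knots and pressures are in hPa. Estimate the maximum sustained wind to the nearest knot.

ΔP = 1013 − 999 = 14 hPa.
14^0.636 ≈ 5.357.
V ≈ 6.4 × 5.357 ≈ 34.3 kt.

34 kt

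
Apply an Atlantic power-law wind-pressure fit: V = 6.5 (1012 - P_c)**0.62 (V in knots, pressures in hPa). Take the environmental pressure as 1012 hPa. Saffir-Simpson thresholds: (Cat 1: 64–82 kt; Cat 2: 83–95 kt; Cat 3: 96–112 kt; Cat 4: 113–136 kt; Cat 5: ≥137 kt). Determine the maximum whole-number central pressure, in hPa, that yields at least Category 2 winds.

Category 2 begins at V = 83 kt.
Required ΔP = (83/6.5)^(1/0.62) = 12.769^1.613 ≈ 60.83 hPa.
P_c ≤ 1012 − 60.83 = 951.17, so the highest integer P_c is 951 hPa.

951 hPa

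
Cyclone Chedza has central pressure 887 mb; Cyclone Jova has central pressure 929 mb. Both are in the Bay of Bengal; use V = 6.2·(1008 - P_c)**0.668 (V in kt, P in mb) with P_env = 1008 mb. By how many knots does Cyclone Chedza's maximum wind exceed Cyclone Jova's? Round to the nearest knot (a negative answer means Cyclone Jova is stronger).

Cyclone Chedza: ΔP = 121; V ≈ 6.2 × 121^0.668 ≈ 152.65 kt.
Cyclone Jova: ΔP = 79; V ≈ 6.2 × 79^0.668 ≈ 114.82 kt.
Difference ≈ 152.65 − 114.82 = 37.83 → 38 kt.

38 kt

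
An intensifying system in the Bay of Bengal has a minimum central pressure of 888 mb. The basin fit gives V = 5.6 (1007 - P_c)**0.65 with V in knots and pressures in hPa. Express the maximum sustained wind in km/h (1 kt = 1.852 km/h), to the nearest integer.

ΔP = 1007 − 888 = 119 mb.
V ≈ 5.6 × 119^0.65 = 5.6 × 22.341 ≈ 125.110 kt.
125.110 × 1.852 ≈ 231.70 km/h → 232 km/h.

232 km/h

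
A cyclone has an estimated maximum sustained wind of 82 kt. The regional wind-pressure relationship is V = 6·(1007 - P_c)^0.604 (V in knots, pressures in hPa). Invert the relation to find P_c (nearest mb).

ΔP = (V / 6)^(1/0.604) = (82/6)^1.656.
82/6 = 13.667; 13.667^1.656 ≈ 75.90 mb.
P_c = 1007 − 75.90 = 931.10 ≈ 931 mb.

931 mb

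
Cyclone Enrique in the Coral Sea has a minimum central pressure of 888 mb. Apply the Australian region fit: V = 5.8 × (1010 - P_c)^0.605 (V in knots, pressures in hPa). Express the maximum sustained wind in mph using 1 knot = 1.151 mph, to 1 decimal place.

ΔP = 1010 − 888 = 122 mb.
V ≈ 5.8 × 122^0.605 = 5.8 × 18.291 ≈ 106.090 kt.
106.090 × 1.151 ≈ 122.11 mph → 122.1 mph.

122.1 mph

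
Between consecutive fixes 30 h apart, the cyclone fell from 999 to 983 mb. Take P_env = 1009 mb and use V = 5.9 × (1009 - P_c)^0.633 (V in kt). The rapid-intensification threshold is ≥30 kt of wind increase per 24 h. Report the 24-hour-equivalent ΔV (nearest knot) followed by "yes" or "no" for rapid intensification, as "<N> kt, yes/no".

17 kt, no

V₁: ΔP = 10, V ≈ 5.9 × 10^0.633 ≈ 25.34 kt.
V₂: ΔP = 26, V ≈ 5.9 × 26^0.633 ≈ 46.40 kt.
ΔV over 30 h = 21.06 kt → 24 h equivalent = 21.06 × 24/30 ≈ 16.85 kt.
17 kt < 30 kt ⇒ not rapid intensification.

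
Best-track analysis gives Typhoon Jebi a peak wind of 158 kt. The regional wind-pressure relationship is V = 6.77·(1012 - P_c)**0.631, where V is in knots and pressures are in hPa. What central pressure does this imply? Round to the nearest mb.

ΔP = (V / 6.77)^(1/0.631) = (158/6.77)^1.585.
158/6.77 = 23.338; 23.338^1.585 ≈ 147.26 mb.
P_c = 1012 − 147.26 = 864.74 ≈ 865 mb.

865 mb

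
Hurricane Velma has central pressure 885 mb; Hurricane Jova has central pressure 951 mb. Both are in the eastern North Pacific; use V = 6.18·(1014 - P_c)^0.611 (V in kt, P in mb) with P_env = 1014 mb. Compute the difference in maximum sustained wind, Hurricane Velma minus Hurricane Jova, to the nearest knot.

Hurricane Velma: ΔP = 129; V ≈ 6.18 × 129^0.611 ≈ 120.38 kt.
Hurricane Jova: ΔP = 63; V ≈ 6.18 × 63^0.611 ≈ 77.69 kt.
Difference ≈ 120.38 − 77.69 = 42.69 → 43 kt.

43 kt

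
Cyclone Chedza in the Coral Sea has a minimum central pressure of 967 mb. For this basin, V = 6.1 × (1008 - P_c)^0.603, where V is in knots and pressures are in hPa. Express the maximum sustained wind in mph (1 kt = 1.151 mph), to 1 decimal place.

65.9 mph

ΔP = 1008 − 967 = 41 mb.
V ≈ 6.1 × 41^0.603 = 6.1 × 9.387 ≈ 57.258 kt.
57.258 × 1.151 ≈ 65.90 mph → 65.9 mph.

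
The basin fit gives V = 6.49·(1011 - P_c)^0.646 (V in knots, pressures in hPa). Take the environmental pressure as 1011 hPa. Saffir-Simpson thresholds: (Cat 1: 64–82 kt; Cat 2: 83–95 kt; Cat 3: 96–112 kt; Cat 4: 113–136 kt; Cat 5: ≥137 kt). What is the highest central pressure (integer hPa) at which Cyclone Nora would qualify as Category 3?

946 hPa

Category 3 begins at V = 96 kt.
Required ΔP = (96/6.49)^(1/0.646) = 14.792^1.548 ≈ 64.74 hPa.
P_c ≤ 1011 − 64.74 = 946.26, so the highest integer P_c is 946 hPa.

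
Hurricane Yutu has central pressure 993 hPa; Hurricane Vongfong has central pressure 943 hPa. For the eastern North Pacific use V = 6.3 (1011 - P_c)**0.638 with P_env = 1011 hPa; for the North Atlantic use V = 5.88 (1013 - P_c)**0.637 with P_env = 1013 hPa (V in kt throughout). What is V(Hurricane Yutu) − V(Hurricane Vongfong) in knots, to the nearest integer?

Hurricane Yutu: ΔP = 18; V ≈ 6.3 × 18^0.638 ≈ 39.83 kt.
Hurricane Vongfong: ΔP = 70; V ≈ 5.88 × 70^0.637 ≈ 88.05 kt.
Difference ≈ 39.83 − 88.05 = -48.22 → -48 kt.

-48 kt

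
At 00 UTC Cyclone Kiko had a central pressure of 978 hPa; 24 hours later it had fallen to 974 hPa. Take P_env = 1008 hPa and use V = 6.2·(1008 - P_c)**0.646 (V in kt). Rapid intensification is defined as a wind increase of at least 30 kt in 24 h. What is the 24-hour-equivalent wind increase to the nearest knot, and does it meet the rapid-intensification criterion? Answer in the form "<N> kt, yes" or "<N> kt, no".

5 kt, no

V₁: ΔP = 30, V ≈ 6.2 × 30^0.646 ≈ 55.80 kt.
V₂: ΔP = 34, V ≈ 6.2 × 34^0.646 ≈ 60.50 kt.
ΔV over 24 h = 4.70 kt → 24 h equivalent = 4.70 × 24/24 ≈ 4.70 kt.
5 kt < 30 kt ⇒ not rapid intensification.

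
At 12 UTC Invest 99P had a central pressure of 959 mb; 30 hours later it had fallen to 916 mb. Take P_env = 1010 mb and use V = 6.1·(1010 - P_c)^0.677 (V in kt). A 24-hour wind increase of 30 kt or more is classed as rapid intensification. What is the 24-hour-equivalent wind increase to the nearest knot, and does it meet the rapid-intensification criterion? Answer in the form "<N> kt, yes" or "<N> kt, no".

36 kt, yes

V₁: ΔP = 51, V ≈ 6.1 × 51^0.677 ≈ 87.37 kt.
V₂: ΔP = 94, V ≈ 6.1 × 94^0.677 ≈ 132.17 kt.
ΔV over 30 h = 44.80 kt → 24 h equivalent = 44.80 × 24/30 ≈ 35.84 kt.
36 kt ≥ 30 kt ⇒ rapid intensification.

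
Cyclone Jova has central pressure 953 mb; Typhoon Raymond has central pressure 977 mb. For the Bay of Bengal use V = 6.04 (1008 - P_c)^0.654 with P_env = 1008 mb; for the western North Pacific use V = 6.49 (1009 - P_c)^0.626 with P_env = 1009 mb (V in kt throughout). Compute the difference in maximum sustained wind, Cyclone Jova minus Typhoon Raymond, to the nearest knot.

26 kt

Cyclone Jova: ΔP = 55; V ≈ 6.04 × 55^0.654 ≈ 83.03 kt.
Typhoon Raymond: ΔP = 32; V ≈ 6.49 × 32^0.626 ≈ 56.82 kt.
Difference ≈ 83.03 − 56.82 = 26.21 → 26 kt.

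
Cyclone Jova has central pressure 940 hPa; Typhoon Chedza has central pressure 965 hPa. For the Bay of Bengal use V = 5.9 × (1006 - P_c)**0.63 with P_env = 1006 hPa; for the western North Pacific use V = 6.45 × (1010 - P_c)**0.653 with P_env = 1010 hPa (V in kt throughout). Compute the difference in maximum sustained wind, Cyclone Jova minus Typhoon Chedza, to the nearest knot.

5 kt

Cyclone Jova: ΔP = 66; V ≈ 5.9 × 66^0.63 ≈ 82.64 kt.
Typhoon Chedza: ΔP = 45; V ≈ 6.45 × 45^0.653 ≈ 77.47 kt.
Difference ≈ 82.64 − 77.47 = 5.17 → 5 kt.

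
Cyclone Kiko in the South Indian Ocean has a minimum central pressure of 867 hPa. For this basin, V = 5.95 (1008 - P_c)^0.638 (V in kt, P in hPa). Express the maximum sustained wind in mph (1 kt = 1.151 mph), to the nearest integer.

ΔP = 1008 − 867 = 141 hPa.
V ≈ 5.95 × 141^0.638 = 5.95 × 23.507 ≈ 139.868 kt.
139.868 × 1.151 ≈ 160.99 mph → 161 mph.

161 mph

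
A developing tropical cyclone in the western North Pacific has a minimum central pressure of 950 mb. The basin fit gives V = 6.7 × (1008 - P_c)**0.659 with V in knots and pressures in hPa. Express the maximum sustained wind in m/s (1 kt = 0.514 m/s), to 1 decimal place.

ΔP = 1008 − 950 = 58 mb.
V ≈ 6.7 × 58^0.659 = 6.7 × 14.524 ≈ 97.314 kt.
97.314 × 0.514 ≈ 50.02 m/s → 50.0 m/s.

50.0 m/s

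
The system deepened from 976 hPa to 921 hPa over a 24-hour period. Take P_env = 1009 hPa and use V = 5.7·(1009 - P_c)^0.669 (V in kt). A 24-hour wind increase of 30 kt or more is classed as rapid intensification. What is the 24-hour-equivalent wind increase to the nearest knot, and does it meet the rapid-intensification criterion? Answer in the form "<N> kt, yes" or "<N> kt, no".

55 kt, yes

V₁: ΔP = 33, V ≈ 5.7 × 33^0.669 ≈ 59.12 kt.
V₂: ΔP = 88, V ≈ 5.7 × 88^0.669 ≈ 113.96 kt.
ΔV over 24 h = 54.84 kt → 24 h equivalent = 54.84 × 24/24 ≈ 54.84 kt.
55 kt ≥ 30 kt ⇒ rapid intensification.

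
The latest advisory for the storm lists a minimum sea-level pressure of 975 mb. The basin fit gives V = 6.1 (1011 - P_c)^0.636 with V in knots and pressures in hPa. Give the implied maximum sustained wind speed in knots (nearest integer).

ΔP = 1011 − 975 = 36 mb.
36^0.636 ≈ 9.768.
V ≈ 6.1 × 9.768 ≈ 59.6 kt.

60 kt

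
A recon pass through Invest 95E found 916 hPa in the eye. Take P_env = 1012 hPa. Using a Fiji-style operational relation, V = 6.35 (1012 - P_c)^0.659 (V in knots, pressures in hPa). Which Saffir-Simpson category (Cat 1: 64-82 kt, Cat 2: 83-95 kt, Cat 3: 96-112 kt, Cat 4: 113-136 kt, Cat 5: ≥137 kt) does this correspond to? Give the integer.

ΔP = 1012 − 916 = 96 hPa.
V ≈ 6.35 × 96^0.659 = 6.35 × 20.24 ≈ 129 kt.
129 kt falls in the Category 4 band.

4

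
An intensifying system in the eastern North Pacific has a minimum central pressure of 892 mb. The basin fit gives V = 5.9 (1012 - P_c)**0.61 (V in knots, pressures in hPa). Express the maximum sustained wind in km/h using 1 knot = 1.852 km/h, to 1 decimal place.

202.7 km/h

ΔP = 1012 − 892 = 120 mb.
V ≈ 5.9 × 120^0.61 = 5.9 × 18.548 ≈ 109.434 kt.
109.434 × 1.852 ≈ 202.67 km/h → 202.7 km/h.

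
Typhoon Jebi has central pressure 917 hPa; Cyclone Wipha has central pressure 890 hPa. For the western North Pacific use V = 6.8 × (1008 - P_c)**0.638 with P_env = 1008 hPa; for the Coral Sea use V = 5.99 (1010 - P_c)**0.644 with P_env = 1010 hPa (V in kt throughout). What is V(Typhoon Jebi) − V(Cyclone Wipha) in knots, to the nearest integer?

Typhoon Jebi: ΔP = 91; V ≈ 6.8 × 91^0.638 ≈ 120.89 kt.
Cyclone Wipha: ΔP = 120; V ≈ 5.99 × 120^0.644 ≈ 130.74 kt.
Difference ≈ 120.89 − 130.74 = -9.85 → -10 kt.

-10 kt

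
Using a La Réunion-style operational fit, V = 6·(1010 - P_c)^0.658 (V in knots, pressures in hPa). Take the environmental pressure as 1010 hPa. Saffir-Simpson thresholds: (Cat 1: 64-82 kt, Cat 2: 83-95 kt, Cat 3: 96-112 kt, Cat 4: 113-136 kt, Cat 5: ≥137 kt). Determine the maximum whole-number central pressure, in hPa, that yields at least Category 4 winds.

923 hPa

Category 4 begins at V = 113 kt.
Required ΔP = (113/6)^(1/0.658) = 18.833^1.520 ≈ 86.61 hPa.
P_c ≤ 1010 − 86.61 = 923.39, so the highest integer P_c is 923 hPa.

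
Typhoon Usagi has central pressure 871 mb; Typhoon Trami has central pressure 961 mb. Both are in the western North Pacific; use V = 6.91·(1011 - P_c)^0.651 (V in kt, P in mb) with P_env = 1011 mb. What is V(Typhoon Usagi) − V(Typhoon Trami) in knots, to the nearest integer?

Typhoon Usagi: ΔP = 140; V ≈ 6.91 × 140^0.651 ≈ 172.43 kt.
Typhoon Trami: ΔP = 50; V ≈ 6.91 × 50^0.651 ≈ 88.21 kt.
Difference ≈ 172.43 − 88.21 = 84.22 → 84 kt.

84 kt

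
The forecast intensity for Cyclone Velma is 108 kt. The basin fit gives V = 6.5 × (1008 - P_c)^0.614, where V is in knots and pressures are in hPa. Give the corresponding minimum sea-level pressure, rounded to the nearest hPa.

911 hPa

ΔP = (V / 6.5)^(1/0.614) = (108/6.5)^1.629.
108/6.5 = 16.615; 16.615^1.629 ≈ 97.23 hPa.
P_c = 1008 − 97.23 = 910.77 ≈ 911 hPa.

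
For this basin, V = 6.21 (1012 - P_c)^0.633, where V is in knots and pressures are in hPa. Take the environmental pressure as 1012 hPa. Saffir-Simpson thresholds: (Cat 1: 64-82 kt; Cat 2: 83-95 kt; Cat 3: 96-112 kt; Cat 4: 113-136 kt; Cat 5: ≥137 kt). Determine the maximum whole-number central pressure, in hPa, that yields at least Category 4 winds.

914 hPa

Category 4 begins at V = 113 kt.
Required ΔP = (113/6.21)^(1/0.633) = 18.196^1.580 ≈ 97.84 hPa.
P_c ≤ 1012 − 97.84 = 914.16, so the highest integer P_c is 914 hPa.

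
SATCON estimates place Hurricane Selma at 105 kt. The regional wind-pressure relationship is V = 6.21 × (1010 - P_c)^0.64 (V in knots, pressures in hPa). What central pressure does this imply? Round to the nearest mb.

927 mb

ΔP = (V / 6.21)^(1/0.64) = (105/6.21)^1.562.
105/6.21 = 16.908; 16.908^1.562 ≈ 82.97 mb.
P_c = 1010 − 82.97 = 927.03 ≈ 927 mb.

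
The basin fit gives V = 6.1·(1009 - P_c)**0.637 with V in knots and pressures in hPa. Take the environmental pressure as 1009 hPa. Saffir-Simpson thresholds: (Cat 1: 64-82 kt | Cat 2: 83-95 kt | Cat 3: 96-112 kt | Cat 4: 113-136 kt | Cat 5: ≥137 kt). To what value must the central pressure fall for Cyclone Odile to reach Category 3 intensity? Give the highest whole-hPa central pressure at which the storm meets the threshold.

Category 3 begins at V = 96 kt.
Required ΔP = (96/6.1)^(1/0.637) = 15.738^1.570 ≈ 75.69 hPa.
P_c ≤ 1009 − 75.69 = 933.31, so the highest integer P_c is 933 hPa.

933 hPa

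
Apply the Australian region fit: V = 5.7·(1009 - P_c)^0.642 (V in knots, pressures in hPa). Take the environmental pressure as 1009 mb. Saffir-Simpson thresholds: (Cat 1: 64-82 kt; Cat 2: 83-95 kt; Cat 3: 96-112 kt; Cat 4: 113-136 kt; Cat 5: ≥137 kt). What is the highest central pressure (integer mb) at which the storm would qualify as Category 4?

Category 4 begins at V = 113 kt.
Required ΔP = (113/5.7)^(1/0.642) = 19.825^1.558 ≈ 104.85 mb.
P_c ≤ 1009 − 104.85 = 904.15, so the highest integer P_c is 904 mb.

904 mb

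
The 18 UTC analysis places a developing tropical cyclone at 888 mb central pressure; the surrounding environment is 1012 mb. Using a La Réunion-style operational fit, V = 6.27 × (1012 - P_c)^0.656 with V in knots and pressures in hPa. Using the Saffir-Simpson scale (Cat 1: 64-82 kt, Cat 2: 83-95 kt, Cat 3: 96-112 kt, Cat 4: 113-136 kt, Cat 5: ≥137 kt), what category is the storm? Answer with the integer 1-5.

5

ΔP = 1012 − 888 = 124 mb.
V ≈ 6.27 × 124^0.656 = 6.27 × 23.62 ≈ 148 kt.
148 kt falls in the Category 5 band.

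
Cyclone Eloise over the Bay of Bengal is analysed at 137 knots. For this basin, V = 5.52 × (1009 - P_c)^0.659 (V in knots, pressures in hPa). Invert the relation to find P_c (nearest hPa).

878 hPa

ΔP = (V / 5.52)^(1/0.659) = (137/5.52)^1.517.
137/5.52 = 24.819; 24.819^1.517 ≈ 130.77 hPa.
P_c = 1009 − 130.77 = 878.23 ≈ 878 hPa.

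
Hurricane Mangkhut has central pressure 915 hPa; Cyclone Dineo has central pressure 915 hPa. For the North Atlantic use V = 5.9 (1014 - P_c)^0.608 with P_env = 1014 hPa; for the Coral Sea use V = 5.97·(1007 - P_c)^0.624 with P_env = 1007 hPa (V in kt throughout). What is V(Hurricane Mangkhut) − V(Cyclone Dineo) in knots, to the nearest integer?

Hurricane Mangkhut: ΔP = 99; V ≈ 5.9 × 99^0.608 ≈ 96.43 kt.
Cyclone Dineo: ΔP = 92; V ≈ 5.97 × 92^0.624 ≈ 100.32 kt.
Difference ≈ 96.43 − 100.32 = -3.89 → -4 kt.

-4 kt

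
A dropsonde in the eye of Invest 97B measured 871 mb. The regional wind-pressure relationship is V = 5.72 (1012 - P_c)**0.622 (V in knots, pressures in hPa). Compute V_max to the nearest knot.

ΔP = 1012 − 871 = 141 mb.
141^0.622 ≈ 21.718.
V ≈ 5.72 × 21.718 ≈ 124.2 kt.

124 kt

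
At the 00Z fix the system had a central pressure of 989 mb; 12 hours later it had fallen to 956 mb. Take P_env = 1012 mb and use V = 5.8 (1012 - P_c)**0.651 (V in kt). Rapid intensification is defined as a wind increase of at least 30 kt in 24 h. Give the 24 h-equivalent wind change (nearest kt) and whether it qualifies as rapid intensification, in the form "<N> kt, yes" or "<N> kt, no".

70 kt, yes

V₁: ΔP = 23, V ≈ 5.8 × 23^0.651 ≈ 44.66 kt.
V₂: ΔP = 56, V ≈ 5.8 × 56^0.651 ≈ 79.71 kt.
ΔV over 12 h = 35.05 kt → 24 h equivalent = 35.05 × 24/12 ≈ 70.10 kt.
70 kt ≥ 30 kt ⇒ rapid intensification.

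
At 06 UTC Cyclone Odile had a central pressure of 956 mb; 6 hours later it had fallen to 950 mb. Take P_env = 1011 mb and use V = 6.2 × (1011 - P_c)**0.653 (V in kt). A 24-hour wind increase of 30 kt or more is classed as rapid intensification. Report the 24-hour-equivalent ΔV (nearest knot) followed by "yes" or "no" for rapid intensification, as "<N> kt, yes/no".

V₁: ΔP = 55, V ≈ 6.2 × 55^0.653 ≈ 84.89 kt.
V₂: ΔP = 61, V ≈ 6.2 × 61^0.653 ≈ 90.83 kt.
ΔV over 6 h = 5.94 kt → 24 h equivalent = 5.94 × 24/6 ≈ 23.76 kt.
24 kt < 30 kt ⇒ not rapid intensification.

24 kt, no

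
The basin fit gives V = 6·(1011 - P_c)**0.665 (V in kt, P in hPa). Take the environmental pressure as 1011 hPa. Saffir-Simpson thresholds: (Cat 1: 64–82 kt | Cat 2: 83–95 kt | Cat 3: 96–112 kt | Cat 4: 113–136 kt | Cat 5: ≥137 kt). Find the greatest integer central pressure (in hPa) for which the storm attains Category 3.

946 hPa

Category 3 begins at V = 96 kt.
Required ΔP = (96/6)^(1/0.665) = 16.000^1.504 ≈ 64.67 hPa.
P_c ≤ 1011 − 64.67 = 946.33, so the highest integer P_c is 946 hPa.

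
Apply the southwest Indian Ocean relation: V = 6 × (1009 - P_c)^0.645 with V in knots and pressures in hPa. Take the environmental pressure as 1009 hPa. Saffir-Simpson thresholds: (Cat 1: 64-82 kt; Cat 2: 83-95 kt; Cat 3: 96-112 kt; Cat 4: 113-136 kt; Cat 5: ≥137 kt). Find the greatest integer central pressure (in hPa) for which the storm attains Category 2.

950 hPa

Category 2 begins at V = 83 kt.
Required ΔP = (83/6)^(1/0.645) = 13.833^1.550 ≈ 58.73 hPa.
P_c ≤ 1009 − 58.73 = 950.27, so the highest integer P_c is 950 hPa.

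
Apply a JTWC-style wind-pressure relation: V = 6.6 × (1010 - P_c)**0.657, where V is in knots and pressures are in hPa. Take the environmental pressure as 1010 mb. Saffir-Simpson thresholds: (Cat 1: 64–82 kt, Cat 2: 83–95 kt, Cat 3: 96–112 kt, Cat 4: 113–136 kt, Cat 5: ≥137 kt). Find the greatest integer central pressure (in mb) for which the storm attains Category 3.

951 mb

Category 3 begins at V = 96 kt.
Required ΔP = (96/6.6)^(1/0.657) = 14.545^1.522 ≈ 58.85 mb.
P_c ≤ 1010 − 58.85 = 951.15, so the highest integer P_c is 951 mb.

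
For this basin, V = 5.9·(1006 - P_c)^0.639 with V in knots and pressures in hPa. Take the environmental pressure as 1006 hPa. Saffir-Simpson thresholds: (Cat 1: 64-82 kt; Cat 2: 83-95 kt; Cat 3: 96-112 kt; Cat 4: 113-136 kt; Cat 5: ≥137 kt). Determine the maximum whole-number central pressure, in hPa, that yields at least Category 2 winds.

943 hPa

Category 2 begins at V = 83 kt.
Required ΔP = (83/5.9)^(1/0.639) = 14.068^1.565 ≈ 62.65 hPa.
P_c ≤ 1006 − 62.65 = 943.35, so the highest integer P_c is 943 hPa.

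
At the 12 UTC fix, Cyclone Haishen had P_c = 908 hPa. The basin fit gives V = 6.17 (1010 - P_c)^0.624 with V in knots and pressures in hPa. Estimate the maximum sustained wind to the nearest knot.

ΔP = 1010 − 908 = 102 hPa.
102^0.624 ≈ 17.921.
V ≈ 6.17 × 17.921 ≈ 110.6 kt.

111 kt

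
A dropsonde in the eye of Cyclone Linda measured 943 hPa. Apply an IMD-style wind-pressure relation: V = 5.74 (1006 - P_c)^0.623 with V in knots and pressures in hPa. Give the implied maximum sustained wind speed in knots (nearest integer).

ΔP = 1006 − 943 = 63 hPa.
63^0.623 ≈ 13.213.
V ≈ 5.74 × 13.213 ≈ 75.8 kt.

76 kt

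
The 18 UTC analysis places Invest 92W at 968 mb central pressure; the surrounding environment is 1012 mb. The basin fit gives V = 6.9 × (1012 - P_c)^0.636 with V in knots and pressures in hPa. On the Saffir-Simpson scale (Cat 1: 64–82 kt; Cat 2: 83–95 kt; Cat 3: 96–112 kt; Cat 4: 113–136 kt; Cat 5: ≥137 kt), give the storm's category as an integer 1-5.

1

ΔP = 1012 − 968 = 44 mb.
V ≈ 6.9 × 44^0.636 = 6.9 × 11.10 ≈ 77 kt.
77 kt falls in the Category 1 band.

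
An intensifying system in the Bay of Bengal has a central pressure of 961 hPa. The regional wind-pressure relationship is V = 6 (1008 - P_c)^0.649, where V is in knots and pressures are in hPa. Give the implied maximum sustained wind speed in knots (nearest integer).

ΔP = 1008 − 961 = 47 hPa.
47^0.649 ≈ 12.167.
V ≈ 6 × 12.167 ≈ 73.0 kt.

73 kt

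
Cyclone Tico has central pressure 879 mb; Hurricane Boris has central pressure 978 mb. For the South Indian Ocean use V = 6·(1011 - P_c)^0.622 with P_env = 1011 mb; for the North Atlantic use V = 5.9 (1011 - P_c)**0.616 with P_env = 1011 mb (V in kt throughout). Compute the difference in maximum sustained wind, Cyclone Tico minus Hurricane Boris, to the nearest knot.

Cyclone Tico: ΔP = 132; V ≈ 6 × 132^0.622 ≈ 125.07 kt.
Hurricane Boris: ΔP = 33; V ≈ 5.9 × 33^0.616 ≈ 50.85 kt.
Difference ≈ 125.07 − 50.85 = 74.22 → 74 kt.

74 kt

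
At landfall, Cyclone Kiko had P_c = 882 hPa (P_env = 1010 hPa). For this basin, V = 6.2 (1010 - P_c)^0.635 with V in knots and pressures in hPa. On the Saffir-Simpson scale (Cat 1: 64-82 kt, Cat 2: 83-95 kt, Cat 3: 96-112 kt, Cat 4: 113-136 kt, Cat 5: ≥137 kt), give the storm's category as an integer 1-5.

ΔP = 1010 − 882 = 128 hPa.
V ≈ 6.2 × 128^0.635 = 6.2 × 21.78 ≈ 135 kt.
135 kt falls in the Category 4 band.

4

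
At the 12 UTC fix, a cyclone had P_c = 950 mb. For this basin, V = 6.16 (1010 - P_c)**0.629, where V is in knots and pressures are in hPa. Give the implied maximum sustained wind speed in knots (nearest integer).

81 kt

ΔP = 1010 − 950 = 60 mb.
60^0.629 ≈ 13.136.
V ≈ 6.16 × 13.136 ≈ 80.9 kt.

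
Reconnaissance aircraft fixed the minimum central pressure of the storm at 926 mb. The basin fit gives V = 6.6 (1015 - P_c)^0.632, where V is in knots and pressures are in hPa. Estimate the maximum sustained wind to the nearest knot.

113 kt

ΔP = 1015 − 926 = 89 mb.
89^0.632 ≈ 17.061.
V ≈ 6.6 × 17.061 ≈ 112.6 kt.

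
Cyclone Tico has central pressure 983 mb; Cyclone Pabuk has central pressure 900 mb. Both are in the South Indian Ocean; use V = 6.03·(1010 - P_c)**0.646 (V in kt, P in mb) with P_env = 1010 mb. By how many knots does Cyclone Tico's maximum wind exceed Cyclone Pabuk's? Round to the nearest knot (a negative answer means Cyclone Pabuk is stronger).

-75 kt

Cyclone Tico: ΔP = 27; V ≈ 6.03 × 27^0.646 ≈ 50.70 kt.
Cyclone Pabuk: ΔP = 110; V ≈ 6.03 × 110^0.646 ≈ 125.62 kt.
Difference ≈ 50.70 − 125.62 = -74.92 → -75 kt.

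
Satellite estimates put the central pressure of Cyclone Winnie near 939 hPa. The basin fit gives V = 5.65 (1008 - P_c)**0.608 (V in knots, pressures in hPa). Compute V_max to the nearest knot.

74 kt

ΔP = 1008 − 939 = 69 hPa.
69^0.608 ≈ 13.123.
V ≈ 5.65 × 13.123 ≈ 74.1 kt.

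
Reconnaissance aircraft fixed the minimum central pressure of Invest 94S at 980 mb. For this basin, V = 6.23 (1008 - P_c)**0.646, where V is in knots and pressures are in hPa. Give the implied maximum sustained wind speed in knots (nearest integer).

54 kt

ΔP = 1008 − 980 = 28 mb.
28^0.646 ≈ 8.607.
V ≈ 6.23 × 8.607 ≈ 53.6 kt.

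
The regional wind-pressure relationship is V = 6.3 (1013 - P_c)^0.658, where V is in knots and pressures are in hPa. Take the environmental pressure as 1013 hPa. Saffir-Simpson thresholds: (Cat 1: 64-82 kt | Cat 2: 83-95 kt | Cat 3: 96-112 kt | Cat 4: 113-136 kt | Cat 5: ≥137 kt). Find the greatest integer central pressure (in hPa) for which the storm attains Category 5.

905 hPa

Category 5 begins at V = 137 kt.
Required ΔP = (137/6.3)^(1/0.658) = 21.746^1.520 ≈ 107.77 hPa.
P_c ≤ 1013 − 107.77 = 905.23, so the highest integer P_c is 905 hPa.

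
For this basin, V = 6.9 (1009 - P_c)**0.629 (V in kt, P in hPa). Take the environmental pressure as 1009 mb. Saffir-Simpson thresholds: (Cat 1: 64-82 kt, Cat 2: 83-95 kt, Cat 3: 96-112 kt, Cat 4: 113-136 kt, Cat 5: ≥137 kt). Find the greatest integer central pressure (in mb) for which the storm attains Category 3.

Category 3 begins at V = 96 kt.
Required ΔP = (96/6.9)^(1/0.629) = 13.913^1.590 ≈ 65.74 mb.
P_c ≤ 1009 − 65.74 = 943.26, so the highest integer P_c is 943 mb.

943 mb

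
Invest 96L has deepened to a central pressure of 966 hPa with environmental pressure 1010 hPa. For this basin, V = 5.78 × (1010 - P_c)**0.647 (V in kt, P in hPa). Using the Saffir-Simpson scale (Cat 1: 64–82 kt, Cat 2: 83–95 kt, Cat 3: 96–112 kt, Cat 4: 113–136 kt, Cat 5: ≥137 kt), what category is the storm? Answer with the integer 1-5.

ΔP = 1010 − 966 = 44 hPa.
V ≈ 5.78 × 44^0.647 = 5.78 × 11.57 ≈ 67 kt.
67 kt falls in the Category 1 band.

1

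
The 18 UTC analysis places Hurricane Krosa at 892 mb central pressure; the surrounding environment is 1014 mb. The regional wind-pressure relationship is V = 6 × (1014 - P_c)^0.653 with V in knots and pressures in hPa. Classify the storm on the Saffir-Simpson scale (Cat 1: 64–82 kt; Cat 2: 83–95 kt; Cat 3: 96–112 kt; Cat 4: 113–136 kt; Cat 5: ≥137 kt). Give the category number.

ΔP = 1014 − 892 = 122 mb.
V ≈ 6 × 122^0.653 = 6 × 23.04 ≈ 138 kt.
138 kt falls in the Category 5 band.

5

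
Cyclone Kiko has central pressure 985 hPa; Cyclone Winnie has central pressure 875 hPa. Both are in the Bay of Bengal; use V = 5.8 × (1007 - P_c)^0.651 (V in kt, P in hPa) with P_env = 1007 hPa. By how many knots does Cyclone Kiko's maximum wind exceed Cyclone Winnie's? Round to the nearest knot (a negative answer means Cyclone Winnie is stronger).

Cyclone Kiko: ΔP = 22; V ≈ 5.8 × 22^0.651 ≈ 43.39 kt.
Cyclone Winnie: ΔP = 132; V ≈ 5.8 × 132^0.651 ≈ 139.29 kt.
Difference ≈ 43.39 − 139.29 = -95.90 → -96 kt.

-96 kt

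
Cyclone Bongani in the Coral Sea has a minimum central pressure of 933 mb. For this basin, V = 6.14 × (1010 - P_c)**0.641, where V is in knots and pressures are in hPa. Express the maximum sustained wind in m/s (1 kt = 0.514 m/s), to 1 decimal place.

51.1 m/s

ΔP = 1010 − 933 = 77 mb.
V ≈ 6.14 × 77^0.641 = 6.14 × 16.190 ≈ 99.405 kt.
99.405 × 0.514 ≈ 51.09 m/s → 51.1 m/s.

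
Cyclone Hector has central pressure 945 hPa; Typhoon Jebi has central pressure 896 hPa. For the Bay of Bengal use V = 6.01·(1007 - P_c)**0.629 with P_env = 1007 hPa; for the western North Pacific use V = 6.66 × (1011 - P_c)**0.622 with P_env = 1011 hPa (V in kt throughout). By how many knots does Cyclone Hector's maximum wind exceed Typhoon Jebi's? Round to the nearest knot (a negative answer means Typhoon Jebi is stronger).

Cyclone Hector: ΔP = 62; V ≈ 6.01 × 62^0.629 ≈ 80.59 kt.
Typhoon Jebi: ΔP = 115; V ≈ 6.66 × 115^0.622 ≈ 127.42 kt.
Difference ≈ 80.59 − 127.42 = -46.83 → -47 kt.

-47 kt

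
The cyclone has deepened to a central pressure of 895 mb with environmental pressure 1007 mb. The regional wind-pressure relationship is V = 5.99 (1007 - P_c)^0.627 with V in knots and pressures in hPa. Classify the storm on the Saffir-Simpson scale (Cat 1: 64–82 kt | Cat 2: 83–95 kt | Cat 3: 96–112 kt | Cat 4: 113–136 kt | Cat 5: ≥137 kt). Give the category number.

ΔP = 1007 − 895 = 112 mb.
V ≈ 5.99 × 112^0.627 = 5.99 × 19.27 ≈ 115 kt.
115 kt falls in the Category 4 band.

4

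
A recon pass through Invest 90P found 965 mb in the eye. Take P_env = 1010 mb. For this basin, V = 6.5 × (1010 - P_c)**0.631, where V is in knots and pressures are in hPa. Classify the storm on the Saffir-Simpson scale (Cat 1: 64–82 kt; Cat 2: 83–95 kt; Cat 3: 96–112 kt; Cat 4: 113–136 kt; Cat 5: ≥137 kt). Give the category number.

1

ΔP = 1010 − 965 = 45 mb.
V ≈ 6.5 × 45^0.631 = 6.5 × 11.05 ≈ 72 kt.
72 kt falls in the Category 1 band.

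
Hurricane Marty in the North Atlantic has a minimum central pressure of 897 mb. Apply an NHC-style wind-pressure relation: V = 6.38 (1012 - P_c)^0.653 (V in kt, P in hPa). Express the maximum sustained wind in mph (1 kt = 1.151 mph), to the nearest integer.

163 mph

ΔP = 1012 − 897 = 115 mb.
V ≈ 6.38 × 115^0.653 = 6.38 × 22.163 ≈ 141.402 kt.
141.402 × 1.151 ≈ 162.75 mph → 163 mph.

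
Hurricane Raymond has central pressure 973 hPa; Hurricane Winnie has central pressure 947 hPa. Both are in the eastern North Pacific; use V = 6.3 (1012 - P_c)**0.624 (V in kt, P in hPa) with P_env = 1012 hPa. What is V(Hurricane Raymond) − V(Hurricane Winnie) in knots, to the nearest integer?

Hurricane Raymond: ΔP = 39; V ≈ 6.3 × 39^0.624 ≈ 61.97 kt.
Hurricane Winnie: ΔP = 65; V ≈ 6.3 × 65^0.624 ≈ 85.23 kt.
Difference ≈ 61.97 − 85.23 = -23.26 → -23 kt.

-23 kt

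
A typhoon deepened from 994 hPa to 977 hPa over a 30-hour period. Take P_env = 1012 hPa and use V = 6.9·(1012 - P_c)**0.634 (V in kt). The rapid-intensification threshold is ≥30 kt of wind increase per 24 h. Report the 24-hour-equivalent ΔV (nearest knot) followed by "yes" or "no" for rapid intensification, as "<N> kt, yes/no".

V₁: ΔP = 18, V ≈ 6.9 × 18^0.634 ≈ 43.12 kt.
V₂: ΔP = 35, V ≈ 6.9 × 35^0.634 ≈ 65.73 kt.
ΔV over 30 h = 22.61 kt → 24 h equivalent = 22.61 × 24/30 ≈ 18.09 kt.
18 kt < 30 kt ⇒ not rapid intensification.

18 kt, no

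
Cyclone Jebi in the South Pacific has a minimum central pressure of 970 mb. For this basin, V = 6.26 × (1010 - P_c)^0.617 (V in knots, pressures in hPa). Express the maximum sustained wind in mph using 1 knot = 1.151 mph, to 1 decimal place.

70.2 mph

ΔP = 1010 − 970 = 40 mb.
V ≈ 6.26 × 40^0.617 = 6.26 × 9.738 ≈ 60.960 kt.
60.960 × 1.151 ≈ 70.17 mph → 70.2 mph.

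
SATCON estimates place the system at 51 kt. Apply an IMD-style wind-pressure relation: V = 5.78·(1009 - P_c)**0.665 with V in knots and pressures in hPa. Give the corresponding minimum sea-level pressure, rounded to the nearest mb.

983 mb

ΔP = (V / 5.78)^(1/0.665) = (51/5.78)^1.504.
51/5.78 = 8.824; 8.824^1.504 ≈ 26.43 mb.
P_c = 1009 − 26.43 = 982.57 ≈ 983 mb.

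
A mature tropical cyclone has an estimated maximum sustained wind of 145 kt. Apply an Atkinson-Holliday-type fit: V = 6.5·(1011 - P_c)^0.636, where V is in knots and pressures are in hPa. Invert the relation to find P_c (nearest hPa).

ΔP = (V / 6.5)^(1/0.636) = (145/6.5)^1.572.
145/6.5 = 22.308; 22.308^1.572 ≈ 131.89 hPa.
P_c = 1011 − 131.89 = 879.11 ≈ 879 hPa.

879 hPa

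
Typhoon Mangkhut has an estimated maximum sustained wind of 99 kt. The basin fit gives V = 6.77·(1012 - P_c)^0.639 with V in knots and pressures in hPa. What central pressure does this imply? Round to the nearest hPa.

945 hPa

ΔP = (V / 6.77)^(1/0.639) = (99/6.77)^1.565.
99/6.77 = 14.623; 14.623^1.565 ≈ 66.56 hPa.
P_c = 1012 − 66.56 = 945.44 ≈ 945 hPa.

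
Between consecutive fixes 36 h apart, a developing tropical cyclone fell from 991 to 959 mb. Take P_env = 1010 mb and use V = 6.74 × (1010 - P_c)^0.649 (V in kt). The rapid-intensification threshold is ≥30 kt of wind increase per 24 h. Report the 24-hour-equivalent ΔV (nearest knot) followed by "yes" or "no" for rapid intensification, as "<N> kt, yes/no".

V₁: ΔP = 19, V ≈ 6.74 × 19^0.649 ≈ 45.56 kt.
V₂: ΔP = 51, V ≈ 6.74 × 51^0.649 ≈ 86.47 kt.
ΔV over 36 h = 40.91 kt → 24 h equivalent = 40.91 × 24/36 ≈ 27.27 kt.
27 kt < 30 kt ⇒ not rapid intensification.

27 kt, no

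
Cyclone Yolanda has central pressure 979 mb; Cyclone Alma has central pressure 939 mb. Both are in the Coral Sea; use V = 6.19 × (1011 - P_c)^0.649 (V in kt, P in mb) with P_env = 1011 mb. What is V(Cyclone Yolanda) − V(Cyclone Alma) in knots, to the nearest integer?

-41 kt

Cyclone Yolanda: ΔP = 32; V ≈ 6.19 × 32^0.649 ≈ 58.69 kt.
Cyclone Alma: ΔP = 72; V ≈ 6.19 × 72^0.649 ≈ 99.33 kt.
Difference ≈ 58.69 − 99.33 = -40.64 → -41 kt.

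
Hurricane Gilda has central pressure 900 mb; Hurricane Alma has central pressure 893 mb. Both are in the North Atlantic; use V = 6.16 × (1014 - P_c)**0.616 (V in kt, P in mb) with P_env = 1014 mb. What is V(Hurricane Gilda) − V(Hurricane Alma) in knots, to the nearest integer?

-4 kt

Hurricane Gilda: ΔP = 114; V ≈ 6.16 × 114^0.616 ≈ 113.93 kt.
Hurricane Alma: ΔP = 121; V ≈ 6.16 × 121^0.616 ≈ 118.19 kt.
Difference ≈ 113.93 − 118.19 = -4.26 → -4 kt.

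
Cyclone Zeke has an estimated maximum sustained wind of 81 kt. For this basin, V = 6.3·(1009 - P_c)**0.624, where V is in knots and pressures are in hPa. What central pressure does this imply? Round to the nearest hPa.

949 hPa

ΔP = (V / 6.3)^(1/0.624) = (81/6.3)^1.603.
81/6.3 = 12.857; 12.857^1.603 ≈ 59.91 hPa.
P_c = 1009 − 59.91 = 949.09 ≈ 949 hPa.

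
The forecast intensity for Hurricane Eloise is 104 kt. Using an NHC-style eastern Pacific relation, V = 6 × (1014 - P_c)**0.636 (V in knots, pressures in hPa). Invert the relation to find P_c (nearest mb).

ΔP = (V / 6)^(1/0.636) = (104/6)^1.572.
104/6 = 17.333; 17.333^1.572 ≈ 88.70 mb.
P_c = 1014 − 88.70 = 925.30 ≈ 925 mb.

925 mb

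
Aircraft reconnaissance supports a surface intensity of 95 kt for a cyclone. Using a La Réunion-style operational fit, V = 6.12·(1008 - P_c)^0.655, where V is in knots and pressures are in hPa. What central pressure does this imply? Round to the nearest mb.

942 mb

ΔP = (V / 6.12)^(1/0.655) = (95/6.12)^1.527.
95/6.12 = 15.523; 15.523^1.527 ≈ 65.81 mb.
P_c = 1008 − 65.81 = 942.19 ≈ 942 mb.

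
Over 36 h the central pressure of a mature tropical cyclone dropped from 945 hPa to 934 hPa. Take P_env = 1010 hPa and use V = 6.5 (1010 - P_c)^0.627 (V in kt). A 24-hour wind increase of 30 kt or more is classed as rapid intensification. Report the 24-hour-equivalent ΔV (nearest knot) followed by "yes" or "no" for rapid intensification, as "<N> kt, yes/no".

6 kt, no

V₁: ΔP = 65, V ≈ 6.5 × 65^0.627 ≈ 89.05 kt.
V₂: ΔP = 76, V ≈ 6.5 × 76^0.627 ≈ 98.22 kt.
ΔV over 36 h = 9.17 kt → 24 h equivalent = 9.17 × 24/36 ≈ 6.11 kt.
6 kt < 30 kt ⇒ not rapid intensification.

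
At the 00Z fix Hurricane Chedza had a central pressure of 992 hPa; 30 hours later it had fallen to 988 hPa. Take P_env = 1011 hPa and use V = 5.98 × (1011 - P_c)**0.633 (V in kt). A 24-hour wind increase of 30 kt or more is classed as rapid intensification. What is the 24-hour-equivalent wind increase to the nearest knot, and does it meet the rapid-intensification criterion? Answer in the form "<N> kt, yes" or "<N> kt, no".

4 kt, no

V₁: ΔP = 19, V ≈ 5.98 × 19^0.633 ≈ 38.56 kt.
V₂: ΔP = 23, V ≈ 5.98 × 23^0.633 ≈ 43.52 kt.
ΔV over 30 h = 4.96 kt → 24 h equivalent = 4.96 × 24/30 ≈ 3.97 kt.
4 kt < 30 kt ⇒ not rapid intensification.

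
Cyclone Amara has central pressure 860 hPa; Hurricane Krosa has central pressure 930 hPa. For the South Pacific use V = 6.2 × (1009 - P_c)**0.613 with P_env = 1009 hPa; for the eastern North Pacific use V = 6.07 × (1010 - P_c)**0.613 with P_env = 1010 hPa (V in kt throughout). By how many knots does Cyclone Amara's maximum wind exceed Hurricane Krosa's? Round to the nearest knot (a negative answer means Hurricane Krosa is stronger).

Cyclone Amara: ΔP = 149; V ≈ 6.2 × 149^0.613 ≈ 133.22 kt.
Hurricane Krosa: ΔP = 80; V ≈ 6.07 × 80^0.613 ≈ 89.08 kt.
Difference ≈ 133.22 − 89.08 = 44.14 → 44 kt.

44 kt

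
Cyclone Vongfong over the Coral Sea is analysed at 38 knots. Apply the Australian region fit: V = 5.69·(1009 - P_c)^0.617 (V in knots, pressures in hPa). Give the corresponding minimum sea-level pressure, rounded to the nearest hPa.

987 hPa

ΔP = (V / 5.69)^(1/0.617) = (38/5.69)^1.621.
38/5.69 = 6.678; 6.678^1.621 ≈ 21.71 hPa.
P_c = 1009 − 21.71 = 987.29 ≈ 987 hPa.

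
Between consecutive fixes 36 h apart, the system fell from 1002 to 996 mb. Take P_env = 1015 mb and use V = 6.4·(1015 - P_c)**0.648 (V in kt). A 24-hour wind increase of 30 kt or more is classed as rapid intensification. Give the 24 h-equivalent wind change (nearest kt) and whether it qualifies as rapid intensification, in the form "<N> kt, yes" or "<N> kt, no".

6 kt, no

V₁: ΔP = 13, V ≈ 6.4 × 13^0.648 ≈ 33.73 kt.
V₂: ΔP = 19, V ≈ 6.4 × 19^0.648 ≈ 43.13 kt.
ΔV over 36 h = 9.40 kt → 24 h equivalent = 9.40 × 24/36 ≈ 6.27 kt.
6 kt < 30 kt ⇒ not rapid intensification.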